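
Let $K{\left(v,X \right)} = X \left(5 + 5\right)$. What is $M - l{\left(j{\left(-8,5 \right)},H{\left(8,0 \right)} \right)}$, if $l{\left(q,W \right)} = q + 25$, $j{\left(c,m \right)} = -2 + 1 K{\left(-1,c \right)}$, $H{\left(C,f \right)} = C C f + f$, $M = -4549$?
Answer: $-4492$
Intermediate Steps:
$H{\left(C,f \right)} = f + f C^{2}$ ($H{\left(C,f \right)} = C^{2} f + f = f C^{2} + f = f + f C^{2}$)
$K{\left(v,X \right)} = 10 X$ ($K{\left(v,X \right)} = X 10 = 10 X$)
$j{\left(c,m \right)} = -2 + 10 c$ ($j{\left(c,m \right)} = -2 + 1 \cdot 10 c = -2 + 10 c$)
$l{\left(q,W \right)} = 25 + q$
$M - l{\left(j{\left(-8,5 \right)},H{\left(8,0 \right)} \right)} = -4549 - \left(25 + \left(-2 + 10 \left(-8\right)\right)\right) = -4549 - \left(25 - 82\right) = -4549 - -57 = -4549 + 57 = -4492$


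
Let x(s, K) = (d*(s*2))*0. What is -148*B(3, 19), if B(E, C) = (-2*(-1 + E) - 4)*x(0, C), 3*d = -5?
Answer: 0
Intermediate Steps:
d = -5/3 (d = (1/3)*(-5) = -5/3 ≈ -1.6667)
x(s, K) = 0 (x(s, K) = -5*s*2/3*0 = -10*s/3*0 = 0)
B(E, C) = 0 (B(E, C) = (-2*(-1 + E) - 4)*0 = ((2 - 2*E) - 4)*0 = (-2 - 2*E)*0 = 0)
-148*B(3, 19) = -148*0 = 0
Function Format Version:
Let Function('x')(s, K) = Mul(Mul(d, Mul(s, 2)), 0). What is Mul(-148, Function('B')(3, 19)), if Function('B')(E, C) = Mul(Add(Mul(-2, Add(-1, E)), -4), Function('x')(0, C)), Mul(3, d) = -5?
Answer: 0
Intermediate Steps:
d = Rational(-5, 3) (d = Mul(Rational(1, 3), -5) = Rational(-5, 3) ≈ -1.6667)
Function('x')(s, K) = 0 (Function('x')(s, K) = Mul(Mul(Rational(-5, 3), Mul(s, 2)), 0) = Mul(Mul(Rational(-5, 3), Mul(2, s)), 0) = Mul(Mul(Rational(-10, 3), s), 0) = 0)
Function('B')(E, C) = 0 (Function('B')(E, C) = Mul(Add(Mul(-2, Add(-1, E)), -4), 0) = Mul(Add(Add(2, Mul(-2, E)), -4), 0) = Mul(Add(-2, Mul(-2, E)), 0) = 0)
Mul(-148, Function('B')(3, 19)) = Mul(-148, 0) = 0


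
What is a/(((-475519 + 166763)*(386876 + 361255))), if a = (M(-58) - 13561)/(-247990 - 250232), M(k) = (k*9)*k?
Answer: 16715/115084267413505992 ≈ 1.4524e-13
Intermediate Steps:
M(k) = 9*k**2 (M(k) = (9*k)*k = 9*k**2)
a = -16715/498222 (a = (9*(-58)**2 - 13561)/(-247990 - 250232) = (9*3364 - 13561)/(-498222) = (30276 - 13561)*(-1/498222) = 16715*(-1/498222) = -16715/498222 ≈ -0.033549)
a/(((-475519 + 166763)*(386876 + 361255))) = -16715*1/((-475519 + 166763)*(386876 + 361255))/498222 = -16715/(498222*((-308756*748131))) = -16715/498222/(-230989935036) = -16715/498222*(-1/230989935036) = 16715/115084267413505992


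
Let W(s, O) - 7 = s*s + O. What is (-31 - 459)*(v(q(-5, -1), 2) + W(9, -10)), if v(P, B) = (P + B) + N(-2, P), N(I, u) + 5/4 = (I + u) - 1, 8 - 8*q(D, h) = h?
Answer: -38220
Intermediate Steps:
q(D, h) = 1 - h/8
W(s, O) = 7 + O + s² (W(s, O) = 7 + (s*s + O) = 7 + (s² + O) = 7 + (O + s²) = 7 + O + s²)
N(I, u) = -9/4 + I + u (N(I, u) = -5/4 + ((I + u) - 1) = -5/4 + (-1 + I + u) = -9/4 + I + u)
v(P, B) = -17/4 + B + 2*P (v(P, B) = (P + B) + (-9/4 - 2 + P) = (B + P) + (-17/4 + P) = -17/4 + B + 2*P)
(-31 - 459)*(v(q(-5, -1), 2) + W(9, -10)) = (-31 - 459)*((-17/4 + 2 + 2*(1 - ⅛*(-1))) + (7 - 10 + 9²)) = -490*((-17/4 + 2 + 2*(1 + ⅛)) + (7 - 10 + 81)) = -490*((-17/4 + 2 + 2*(9/8)) + 78) = -490*((-17/4 + 2 + 9/4) + 78) = -490*(0 + 78) = -490*78 = -38220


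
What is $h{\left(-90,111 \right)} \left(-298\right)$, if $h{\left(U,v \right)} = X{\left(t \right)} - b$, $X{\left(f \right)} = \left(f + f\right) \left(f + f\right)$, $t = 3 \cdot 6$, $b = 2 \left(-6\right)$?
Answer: $-389784$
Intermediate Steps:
$b = -12$
$t = 18$
$X{\left(f \right)} = 4 f^{2}$ ($X{\left(f \right)} = 2 f 2 f = 4 f^{2}$)
$h{\left(U,v \right)} = 1308$ ($h{\left(U,v \right)} = 4 \cdot 18^{2} - -12 = 4 \cdot 324 + 12 = 1296 + 12 = 1308$)
$h{\left(-90,111 \right)} \left(-298\right) = 1308 \left(-298\right) = -389784$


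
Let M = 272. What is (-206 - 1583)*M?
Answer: -486608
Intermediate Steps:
(-206 - 1583)*M = (-206 - 1583)*272 = -1789*272 = -486608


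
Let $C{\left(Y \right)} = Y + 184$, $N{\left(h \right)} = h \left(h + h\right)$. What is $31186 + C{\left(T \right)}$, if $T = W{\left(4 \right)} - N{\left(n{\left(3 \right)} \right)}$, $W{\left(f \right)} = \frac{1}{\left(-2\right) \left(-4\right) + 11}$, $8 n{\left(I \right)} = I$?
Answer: $\frac{19072821}{608} \approx 31370.0$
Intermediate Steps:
$n{\left(I \right)} = \frac{I}{8}$
$N{\left(h \right)} = 2 h^{2}$ ($N{\left(h \right)} = h 2 h = 2 h^{2}$)
$W{\left(f \right)} = \frac{1}{19}$ ($W{\left(f \right)} = \frac{1}{8 + 11} = \frac{1}{19}$)
$T = - \frac{139}{608}$ ($T = \frac{1}{19} - 2 \left(\frac{1}{8} \cdot 3\right)^{2} = \frac{1}{19} - 2 \left(\frac{3}{8}\right)^{2} = \frac{1}{19} - 2 \cdot \frac{9}{64} = \frac{1}{19} - \frac{9}{32} = - \frac{139}{608} \approx -0.22862$)
$C{\left(Y \right)} = 184 + Y$
$31186 + C{\left(T \right)} = 31186 + \left(184 - \frac{139}{608}\right) = 31186 + \frac{111733}{608} = \frac{19072821}{608}$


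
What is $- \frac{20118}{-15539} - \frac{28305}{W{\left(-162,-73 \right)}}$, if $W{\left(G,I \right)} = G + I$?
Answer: $\frac{88911825}{730333} \approx 121.74$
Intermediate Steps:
$- \frac{20118}{-15539} - \frac{28305}{W{\left(-162,-73 \right)}} = - \frac{20118}{-15539} - \frac{28305}{-162 - 73} = \left(-20118\right) \left(- \frac{1}{15539}\right) - \frac{28305}{-235} = \frac{20118}{15539} - - \frac{5661}{47} = \frac{20118}{15539} + \frac{5661}{47} = \frac{88911825}{730333}$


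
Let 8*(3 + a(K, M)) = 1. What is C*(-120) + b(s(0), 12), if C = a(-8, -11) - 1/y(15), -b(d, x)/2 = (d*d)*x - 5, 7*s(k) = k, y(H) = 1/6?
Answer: 1075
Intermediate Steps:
a(K, M) = -23/8 (a(K, M) = -3 + (⅛)*1 = -3 + ⅛ = -23/8)
y(H) = ⅙
s(k) = k/7
b(d, x) = 10 - 2*x*d² (b(d, x) = -2*((d*d)*x - 5) = -2*(d²*x - 5) = -2*(x*d² - 5) = -2*(-5 + x*d²) = 10 - 2*x*d²)
C = -71/8 (C = -23/8 - 1/⅙ = -23/8 - 1*6 = -23/8 - 6 = -71/8 ≈ -8.8750)
C*(-120) + b(s(0), 12) = -71/8*(-120) + (10 - 2*12*((⅐)*0)²) = 1065 + (10 - 2*12*0²) = 1065 + (10 - 2*12*0) = 1065 + (10 + 0) = 1065 + 10 = 1075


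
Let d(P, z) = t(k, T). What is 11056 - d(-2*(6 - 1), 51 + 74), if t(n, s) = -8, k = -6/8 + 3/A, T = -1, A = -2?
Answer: 11064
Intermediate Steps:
k = -9/4 (k = -6/8 + 3/(-2) = -6*1/8 + 3*(-1/2) = -3/4 - 3/2 = -9/4 ≈ -2.2500)
d(P, z) = -8
11056 - d(-2*(6 - 1), 51 + 74) = 11056 - 1*(-8) = 11056 + 8 = 11064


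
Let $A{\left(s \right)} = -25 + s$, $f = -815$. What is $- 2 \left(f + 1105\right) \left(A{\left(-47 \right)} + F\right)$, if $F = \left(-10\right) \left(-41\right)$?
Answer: $-196040$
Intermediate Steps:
$F = 410$
$- 2 \left(f + 1105\right) \left(A{\left(-47 \right)} + F\right) = - 2 \left(-815 + 1105\right) \left(\left(-25 - 47\right) + 410\right) = - 2 \cdot 290 \left(-72 + 410\right) = - 2 \cdot 290 \cdot 338 = \left(-2\right) 98020 = -196040$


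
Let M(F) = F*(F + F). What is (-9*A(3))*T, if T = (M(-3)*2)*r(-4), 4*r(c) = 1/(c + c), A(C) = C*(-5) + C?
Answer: -243/2 ≈ -121.50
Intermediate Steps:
M(F) = 2*F² (M(F) = F*(2*F) = 2*F²)
A(C) = -4*C (A(C) = -5*C + C = -4*C)
r(c) = 1/(8*c) (r(c) = 1/(4*(c + c)) = 1/(4*((2*c))) = (1/(2*c))/4 = 1/(8*c))
T = -9/8 (T = ((2*(-3)²)*2)*((⅛)/(-4)) = ((2*9)*2)*((⅛)*(-¼)) = (18*2)*(-1/32) = 36*(-1/32) = -9/8 ≈ -1.1250)
(-9*A(3))*T = -(-36)*3*(-9/8) = -9*(-12)*(-9/8) = 108*(-9/8) = -243/2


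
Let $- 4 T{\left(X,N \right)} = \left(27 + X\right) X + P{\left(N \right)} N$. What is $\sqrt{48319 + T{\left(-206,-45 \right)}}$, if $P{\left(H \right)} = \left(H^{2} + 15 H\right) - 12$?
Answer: $3 \sqrt{6017} \approx 232.71$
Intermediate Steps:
$P{\left(H \right)} = -12 + H^{2} + 15 H$
$T{\left(X,N \right)} = - \frac{N \left(-12 + N^{2} + 15 N\right)}{4} - \frac{X \left(27 + X\right)}{4}$ ($T{\left(X,N \right)} = - \frac{\left(27 + X\right) X + \left(-12 + N^{2} + 15 N\right) N}{4} = - \frac{X \left(27 + X\right) + N \left(-12 + N^{2} + 15 N\right)}{4} = - \frac{N \left(-12 + N^{2} + 15 N\right) + X \left(27 + X\right)}{4} = - \frac{N \left(-12 + N^{2} + 15 N\right)}{4} - \frac{X \left(27 + X\right)}{4}$)
$\sqrt{48319 + T{\left(-206,-45 \right)}} = \sqrt{48319 - \left(- \frac{2781}{2} + 10609 - \frac{45 \left(-12 + \left(-45\right)^{2} + 15 \left(-45\right)\right)}{4}\right)} = \sqrt{48319 - \left(\frac{18437}{2} - \frac{45 \left(-12 + 2025 - 675\right)}{4}\right)} = \sqrt{48319 - \left(\frac{18437}{2} - \frac{30105}{2}\right)} = \sqrt{48319 + \left(\frac{2781}{2} - 10609 + \frac{30105}{2}\right)} = \sqrt{48319 + 5834} = \sqrt{54153} = 3 \sqrt{6017}$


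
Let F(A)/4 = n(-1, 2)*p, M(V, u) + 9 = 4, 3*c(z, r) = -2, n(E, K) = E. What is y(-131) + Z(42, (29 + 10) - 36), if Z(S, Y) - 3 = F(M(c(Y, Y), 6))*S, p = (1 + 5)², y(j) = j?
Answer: -6176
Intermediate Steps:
p = 36 (p = 6² = 36)
c(z, r) = -⅔ (c(z, r) = (⅓)*(-2) = -⅔)
M(V, u) = -5 (M(V, u) = -9 + 4 = -5)
F(A) = -144 (F(A) = 4*(-1*36) = 4*(-36) = -144)
Z(S, Y) = 3 - 144*S
y(-131) + Z(42, (29 + 10) - 36) = -131 + (3 - 144*42) = -131 + (3 - 6048) = -131 - 6045 = -6176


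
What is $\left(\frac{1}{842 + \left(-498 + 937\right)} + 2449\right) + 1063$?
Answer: $\frac{4498873}{1281} \approx 3512.0$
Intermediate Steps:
$\left(\frac{1}{842 + \left(-498 + 937\right)} + 2449\right) + 1063 = \left(\frac{1}{842 + 439} + 2449\right) + 1063 = \left(\frac{1}{1281} + 2449\right) + 1063 = \frac{3137170}{1281} + 1063 = \frac{4498873}{1281}$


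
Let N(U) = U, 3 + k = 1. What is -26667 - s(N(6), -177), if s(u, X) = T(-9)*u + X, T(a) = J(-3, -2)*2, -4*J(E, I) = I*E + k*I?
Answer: -26460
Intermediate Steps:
k = -2 (k = -3 + 1 = -2)
J(E, I) = I/2 - E*I/4 (J(E, I) = -(I*E - 2*I)/4 = -(E*I - 2*I)/4 = -(-2*I + E*I)/4 = I/2 - E*I/4)
T(a) = -5 (T(a) = ((¼)*(-2)*(2 - 1*(-3)))*2 = ((¼)*(-2)*(2 + 3))*2 = ((¼)*(-2)*5)*2 = -5/2*2 = -5)
s(u, X) = X - 5*u (s(u, X) = -5*u + X = X - 5*u)
-26667 - s(N(6), -177) = -26667 - (-177 - 5*6) = -26667 - (-177 - 30) = -26667 - 1*(-207) = -26667 + 207 = -26460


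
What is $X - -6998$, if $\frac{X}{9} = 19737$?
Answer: $184631$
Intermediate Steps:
$X = 177633$ ($X = 9 \cdot 19737 = 177633$)
$X - -6998 = 177633 - -6998 = 177633 + 6998 = 184631$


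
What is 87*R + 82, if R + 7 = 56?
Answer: 4345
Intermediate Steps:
R = 49 (R = -7 + 56 = 49)
87*R + 82 = 87*49 + 82 = 4263 + 82 = 4345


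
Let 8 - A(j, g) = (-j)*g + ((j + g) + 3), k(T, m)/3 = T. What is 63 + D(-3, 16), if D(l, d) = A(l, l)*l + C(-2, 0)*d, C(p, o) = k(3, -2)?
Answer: 147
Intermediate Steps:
k(T, m) = 3*T
C(p, o) = 9 (C(p, o) = 3*3 = 9)
A(j, g) = 5 - g - j + g*j (A(j, g) = 8 - ((-j)*g + ((j + g) + 3)) = 8 - (-g*j + ((g + j) + 3)) = 8 - (-g*j + (3 + g + j)) = 8 - (3 + g + j - g*j) = 8 + (-3 - g - j + g*j) = 5 - g - j + g*j)
D(l, d) = 9*d + l*(5 + l**2 - 2*l) (D(l, d) = (5 - l - l + l*l)*l + 9*d = (5 - l - l + l**2)*l + 9*d = (5 + l**2 - 2*l)*l + 9*d = l*(5 + l**2 - 2*l) + 9*d = 9*d + l*(5 + l**2 - 2*l))
63 + D(-3, 16) = 63 + (9*16 - 3*(5 + (-3)**2 - 2*(-3))) = 63 + (144 - 3*(5 + 9 + 6)) = 63 + (144 - 3*20) = 63 + (144 - 60) = 63 + 84 = 147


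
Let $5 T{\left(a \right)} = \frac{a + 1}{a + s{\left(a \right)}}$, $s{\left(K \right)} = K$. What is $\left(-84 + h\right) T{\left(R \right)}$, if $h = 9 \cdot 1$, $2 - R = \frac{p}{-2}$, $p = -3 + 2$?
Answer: $- \frac{25}{2} \approx -12.5$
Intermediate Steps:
$p = -1$
$R = \frac{3}{2}$ ($R = 2 - - \frac{1}{-2} = 2 - \left(-1\right) \left(- \frac{1}{2}\right) = 2 - \frac{1}{2} = \frac{3}{2} \approx 1.5$)
$T{\left(a \right)} = \frac{1 + a}{10 a}$ ($T{\left(a \right)} = \frac{\left(a + 1\right) \frac{1}{a + a}}{5} = \frac{\left(1 + a\right) \frac{1}{2 a}}{5} = \frac{\frac{1}{2} \frac{1}{a} \left(1 + a\right)}{5} = \frac{1 + a}{10 a}$)
$h = 9$
$\left(-84 + h\right) T{\left(R \right)} = \left(-84 + 9\right) \frac{1 + \frac{3}{2}}{10 \cdot \frac{3}{2}} = - 75 \cdot \frac{1}{10} \cdot \frac{2}{3} \cdot \frac{5}{2} = \left(-75\right) \frac{1}{6} = - \frac{25}{2}$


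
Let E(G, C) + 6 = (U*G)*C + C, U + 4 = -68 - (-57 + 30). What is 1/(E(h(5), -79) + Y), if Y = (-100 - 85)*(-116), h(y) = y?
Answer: 1/39150 ≈ 2.5543e-5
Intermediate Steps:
Y = 21460 (Y = -185*(-116) = 21460)
U = -45 (U = -4 + (-68 - (-57 + 30)) = -4 + (-68 - 1*(-27)) = -4 + (-68 + 27) = -4 - 41 = -45)
E(G, C) = -6 + C - 45*C*G (E(G, C) = -6 + ((-45*G)*C + C) = -6 + (-45*C*G + C) = -6 + (C - 45*C*G) = -6 + C - 45*C*G)
1/(E(h(5), -79) + Y) = 1/((-6 - 79 - 45*(-79)*5) + 21460) = 1/((-6 - 79 + 17775) + 21460) = 1/(17690 + 21460) = 1/39150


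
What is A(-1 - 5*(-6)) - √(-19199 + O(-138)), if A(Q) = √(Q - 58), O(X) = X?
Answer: I*(√29 - √19337) ≈ -133.67*I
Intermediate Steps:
A(Q) = √(-58 + Q)
A(-1 - 5*(-6)) - √(-19199 + O(-138)) = √(-58 + (-1 - 5*(-6))) - √(-19199 - 138) = √(-58 + (-1 + 30)) - √(-19337) = √(-58 + 29) - I*√19337 = √(-29) - I*√19337 = I*√29 - I*√19337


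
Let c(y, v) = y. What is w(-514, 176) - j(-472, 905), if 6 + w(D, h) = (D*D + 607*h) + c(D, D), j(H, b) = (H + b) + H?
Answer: 370547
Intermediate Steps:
j(H, b) = b + 2*H
w(D, h) = -6 + D + D² + 607*h (w(D, h) = -6 + ((D*D + 607*h) + D) = -6 + ((D² + 607*h) + D) = -6 + (D + D² + 607*h) = -6 + D + D² + 607*h)
w(-514, 176) - j(-472, 905) = (-6 - 514 + (-514)² + 607*176) - (905 + 2*(-472)) = (-6 - 514 + 264196 + 106832) - (905 - 944) = 370508 - 1*(-39) = 370508 + 39 = 370547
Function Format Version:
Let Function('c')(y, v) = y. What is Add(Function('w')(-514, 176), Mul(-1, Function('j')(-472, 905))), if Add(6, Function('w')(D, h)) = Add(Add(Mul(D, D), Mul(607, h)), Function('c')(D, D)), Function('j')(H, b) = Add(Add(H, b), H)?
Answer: 370547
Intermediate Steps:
Function('j')(H, b) = Add(b, Mul(2, H))
Function('w')(D, h) = Add(-6, D, Pow(D, 2), Mul(607, h)) (Function('w')(D, h) = Add(-6, Add(Add(Mul(D, D), Mul(607, h)), D)) = Add(-6, Add(Add(Pow(D, 2), Mul(607, h)), D)) = Add(-6, Add(D, Pow(D, 2), Mul(607, h))) = Add(-6, D, Pow(D, 2), Mul(607, h)))
Add(Function('w')(-514, 176), Mul(-1, Function('j')(-472, 905))) = Add(Add(-6, -514, Pow(-514, 2), Mul(607, 176)), Mul(-1, Add(905, Mul(2, -472)))) = Add(Add(-6, -514, 264196, 106832), Mul(-1, Add(905, -944))) = Add(370508, Mul(-1, -39)) = Add(370508, 39) = 370547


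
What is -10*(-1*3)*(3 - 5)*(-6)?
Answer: 360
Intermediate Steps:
-10*(-1*3)*(3 - 5)*(-6) = -(-30)*(-2)*(-6) = -10*6*(-6) = -60*(-6) = 360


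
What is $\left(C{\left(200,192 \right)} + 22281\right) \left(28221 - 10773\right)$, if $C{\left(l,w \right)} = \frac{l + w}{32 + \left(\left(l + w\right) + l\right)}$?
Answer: $\frac{5054008036}{13} \approx 3.8877 \cdot 10^{8}$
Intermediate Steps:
$C{\left(l,w \right)} = \frac{l + w}{32 + w + 2 l}$ ($C{\left(l,w \right)} = \frac{l + w}{32 + \left(w + 2 l\right)} = \frac{l + w}{32 + w + 2 l}$)
$\left(C{\left(200,192 \right)} + 22281\right) \left(28221 - 10773\right) = \left(\frac{200 + 192}{32 + 192 + 2 \cdot 200} + 22281\right) \left(28221 - 10773\right) = \left(\frac{1}{32 + 192 + 400} \cdot 392 + 22281\right) 17448 = \left(\frac{1}{624} \cdot 392 + 22281\right) 17448 = \left(\frac{49}{78} + 22281\right) 17448 = \frac{1737967}{78} \cdot 17448 = \frac{5054008036}{13}$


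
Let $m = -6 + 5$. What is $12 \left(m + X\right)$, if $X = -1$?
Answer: $-24$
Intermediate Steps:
$m = -1$
$12 \left(m + X\right) = 12 \left(-1 - 1\right) = 12 \left(-2\right) = -24$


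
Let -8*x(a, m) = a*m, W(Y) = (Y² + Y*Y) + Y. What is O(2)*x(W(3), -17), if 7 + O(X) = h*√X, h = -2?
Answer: -2499/8 - 357*√2/4 ≈ -438.59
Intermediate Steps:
W(Y) = Y + 2*Y² (W(Y) = (Y² + Y²) + Y = 2*Y² + Y = Y + 2*Y²)
x(a, m) = -a*m/8
O(X) = -7 - 2*√X
O(2)*x(W(3), -17) = (-7 - 2*√2)*(-⅛*3*(1 + 2*3)*(-17)) = (-7 - 2*√2)*(-⅛*3*(1 + 6)*(-17)) = (-7 - 2*√2)*(-⅛*3*7*(-17)) = (-7 - 2*√2)*(-⅛*21*(-17)) = (-7 - 2*√2)*(357/8) = -2499/8 - 357*√2/4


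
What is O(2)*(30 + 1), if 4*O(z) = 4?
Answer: 31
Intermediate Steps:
O(z) = 1 (O(z) = (1/4)*4 = 1)
O(2)*(30 + 1) = 1*(30 + 1) = 1*31 = 31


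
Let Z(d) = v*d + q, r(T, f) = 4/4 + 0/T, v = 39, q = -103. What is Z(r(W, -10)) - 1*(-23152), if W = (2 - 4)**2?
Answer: 23088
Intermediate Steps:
W = 4 (W = (-2)**2 = 4)
r(T, f) = 1 (r(T, f) = 4*(1/4) + 0 = 1 + 0 = 1)
Z(d) = -103 + 39*d (Z(d) = 39*d - 103 = -103 + 39*d)
Z(r(W, -10)) - 1*(-23152) = (-103 + 39*1) - 1*(-23152) = (-103 + 39) + 23152 = -64 + 23152 = 23088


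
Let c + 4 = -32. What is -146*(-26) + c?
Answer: 3760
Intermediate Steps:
c = -36 (c = -4 - 32 = -36)
-146*(-26) + c = -146*(-26) - 36 = 3796 - 36 = 3760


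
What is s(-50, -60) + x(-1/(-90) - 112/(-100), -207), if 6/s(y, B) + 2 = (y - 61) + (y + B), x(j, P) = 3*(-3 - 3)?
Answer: -4020/223 ≈ -18.027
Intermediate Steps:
x(j, P) = -18 (x(j, P) = 3*(-6) = -18)
s(y, B) = 6/(-63 + B + 2*y) (s(y, B) = 6/(-2 + ((y - 61) + (y + B))) = 6/(-2 + ((-61 + y) + (B + y))) = 6/(-2 + (-61 + B + 2*y)) = 6/(-63 + B + 2*y))
s(-50, -60) + x(-1/(-90) - 112/(-100), -207) = 6/(-63 - 60 + 2*(-50)) - 18 = 6/(-63 - 60 - 100) - 18 = 6/(-223) - 18 = 6*(-1/223) - 18 = -6/223 - 18 = -4020/223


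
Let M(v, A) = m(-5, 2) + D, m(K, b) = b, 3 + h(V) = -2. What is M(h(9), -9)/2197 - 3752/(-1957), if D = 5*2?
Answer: 8266628/4299529 ≈ 1.9227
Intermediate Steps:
h(V) = -5 (h(V) = -3 - 2 = -5)
D = 10
M(v, A) = 12 (M(v, A) = 2 + 10 = 12)
M(h(9), -9)/2197 - 3752/(-1957) = 12/2197 - 3752/(-1957) = 12*(1/2197) - 3752*(-1/1957) = 12/2197 + 3752/1957 = 8266628/4299529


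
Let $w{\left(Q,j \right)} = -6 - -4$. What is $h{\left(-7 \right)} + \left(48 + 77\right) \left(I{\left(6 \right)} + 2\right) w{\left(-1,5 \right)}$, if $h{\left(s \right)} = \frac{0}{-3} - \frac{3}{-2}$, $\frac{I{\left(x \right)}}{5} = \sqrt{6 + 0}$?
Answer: $- \frac{997}{2} - 1250 \sqrt{6} \approx -3560.4$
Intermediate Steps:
$I{\left(x \right)} = 5 \sqrt{6}$ ($I{\left(x \right)} = 5 \sqrt{6 + 0} = 5 \sqrt{6}$)
$h{\left(s \right)} = \frac{3}{2}$ ($h{\left(s \right)} = 0 \left(- \frac{1}{3}\right) - - \frac{3}{2} = 0 + \frac{3}{2} = \frac{3}{2}$)
$w{\left(Q,j \right)} = -2$ ($w{\left(Q,j \right)} = -6 + 4 = -2$)
$h{\left(-7 \right)} + \left(48 + 77\right) \left(I{\left(6 \right)} + 2\right) w{\left(-1,5 \right)} = \frac{3}{2} + \left(48 + 77\right) \left(5 \sqrt{6} + 2\right) \left(-2\right) = \frac{3}{2} + 125 \left(2 + 5 \sqrt{6}\right) \left(-2\right) = \frac{3}{2} + \left(250 + 625 \sqrt{6}\right) \left(-2\right) = \frac{3}{2} - \left(500 + 1250 \sqrt{6}\right) = - \frac{997}{2} - 1250 \sqrt{6}$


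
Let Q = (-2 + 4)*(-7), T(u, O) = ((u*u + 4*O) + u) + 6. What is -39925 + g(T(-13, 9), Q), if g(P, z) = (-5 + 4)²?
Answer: -39924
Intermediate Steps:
T(u, O) = 6 + u + u² + 4*O (T(u, O) = ((u² + 4*O) + u) + 6 = (u + u² + 4*O) + 6 = 6 + u + u² + 4*O)
Q = -14 (Q = 2*(-7) = -14)
g(P, z) = 1 (g(P, z) = (-1)² = 1)
-39925 + g(T(-13, 9), Q) = -39925 + 1 = -39924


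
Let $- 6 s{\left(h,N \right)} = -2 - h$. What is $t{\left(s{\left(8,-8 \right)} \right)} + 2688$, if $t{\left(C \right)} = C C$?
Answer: $\frac{24217}{9} \approx 2690.8$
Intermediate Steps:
$s{\left(h,N \right)} = \frac{1}{3} + \frac{h}{6}$ ($s{\left(h,N \right)} = - \frac{-2 - h}{6} = \frac{1}{3} + \frac{h}{6}$)
$t{\left(C \right)} = C^{2}$
$t{\left(s{\left(8,-8 \right)} \right)} + 2688 = \left(\frac{1}{3} + \frac{1}{6} \cdot 8\right)^{2} + 2688 = \left(\frac{1}{3} + \frac{4}{3}\right)^{2} + 2688 = \left(\frac{5}{3}\right)^{2} + 2688 = \frac{25}{9} + 2688 = \frac{24217}{9}$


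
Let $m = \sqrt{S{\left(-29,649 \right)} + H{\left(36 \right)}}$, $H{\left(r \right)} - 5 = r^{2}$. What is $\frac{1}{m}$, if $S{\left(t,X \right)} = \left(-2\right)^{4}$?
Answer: $\frac{\sqrt{1317}}{1317} \approx 0.027555$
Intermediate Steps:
$S{\left(t,X \right)} = 16$
$H{\left(r \right)} = 5 + r^{2}$
$m = \sqrt{1317}$ ($m = \sqrt{16 + \left(5 + 36^{2}\right)} = \sqrt{16 + \left(5 + 1296\right)} = \sqrt{16 + 1301} = \sqrt{1317} \approx 36.29$)
$\frac{1}{m} = \frac{1}{\sqrt{1317}} = \frac{\sqrt{1317}}{1317}$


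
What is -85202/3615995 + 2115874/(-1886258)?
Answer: -3905851379373/3410349748355 ≈ -1.1453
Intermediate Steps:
-85202/3615995 + 2115874/(-1886258) = -85202*1/3615995 + 2115874*(-1/1886258) = -85202/3615995 - 1057937/943129 = -3905851379373/3410349748355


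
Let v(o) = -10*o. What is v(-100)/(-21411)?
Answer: -1000/21411 ≈ -0.046705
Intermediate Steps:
v(-100)/(-21411) = -10*(-100)/(-21411) = 1000*(-1/21411) = -1000/21411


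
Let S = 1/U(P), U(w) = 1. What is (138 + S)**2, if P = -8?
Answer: 19321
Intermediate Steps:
S = 1 (S = 1/1 = 1)
(138 + S)**2 = (138 + 1)**2 = 139**2 = 19321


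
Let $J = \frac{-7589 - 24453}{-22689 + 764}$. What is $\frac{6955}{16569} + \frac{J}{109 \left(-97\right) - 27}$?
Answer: $\frac{807922935551}{1925359222500} \approx 0.41962$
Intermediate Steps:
$J = \frac{32042}{21925}$ ($J = - \frac{32042}{-21925} = \left(-32042\right) \left(- \frac{1}{21925}\right) = \frac{32042}{21925} \approx 1.4614$)
$\frac{6955}{16569} + \frac{J}{109 \left(-97\right) - 27} = \frac{6955}{16569} + \frac{32042}{21925 \left(109 \left(-97\right) - 27\right)} = 6955 \cdot \frac{1}{16569} + \frac{32042}{21925 \left(-10573 - 27\right)} = \frac{6955}{16569} + \frac{32042}{21925 \left(-10600\right)} = \frac{6955}{16569} + \frac{32042}{21925} \left(- \frac{1}{10600}\right) = \frac{6955}{16569} - \frac{16021}{116202500} = \frac{807922935551}{1925359222500}$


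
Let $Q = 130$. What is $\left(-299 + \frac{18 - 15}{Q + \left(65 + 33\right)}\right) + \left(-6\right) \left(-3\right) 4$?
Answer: $- \frac{17251}{76} \approx -226.99$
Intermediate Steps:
$\left(-299 + \frac{18 - 15}{Q + \left(65 + 33\right)}\right) + \left(-6\right) \left(-3\right) 4 = \left(-299 + \frac{18 - 15}{130 + \left(65 + 33\right)}\right) + \left(-6\right) \left(-3\right) 4 = \left(-299 + \frac{3}{130 + 98}\right) + 18 \cdot 4 = \left(-299 + \frac{3}{228}\right) + 72 = \left(-299 + 3 \cdot \frac{1}{228}\right) + 72 = \left(-299 + \frac{1}{76}\right) + 72 = - \frac{22723}{76} + 72 = - \frac{17251}{76}$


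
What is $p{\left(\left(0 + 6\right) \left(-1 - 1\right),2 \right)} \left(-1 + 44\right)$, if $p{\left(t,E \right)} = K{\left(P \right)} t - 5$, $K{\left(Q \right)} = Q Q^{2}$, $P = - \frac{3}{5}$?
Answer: $- \frac{12943}{125} \approx -103.54$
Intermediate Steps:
$P = - \frac{3}{5}$ ($P = \left(-3\right) \frac{1}{5} = - \frac{3}{5} \approx -0.6$)
$K{\left(Q \right)} = Q^{3}$
$p{\left(t,E \right)} = -5 - \frac{27 t}{125}$ ($p{\left(t,E \right)} = \left(- \frac{3}{5}\right)^{3} t - 5 = - \frac{27 t}{125} - 5 = -5 - \frac{27 t}{125}$)
$p{\left(\left(0 + 6\right) \left(-1 - 1\right),2 \right)} \left(-1 + 44\right) = \left(-5 - \frac{27 \left(0 + 6\right) \left(-1 - 1\right)}{125}\right) \left(-1 + 44\right) = \left(-5 - \frac{27 \cdot 6 \left(-2\right)}{125}\right) 43 = \left(-5 - - \frac{324}{125}\right) 43 = \left(-5 + \frac{324}{125}\right) 43 = \left(- \frac{301}{125}\right) 43 = - \frac{12943}{125}$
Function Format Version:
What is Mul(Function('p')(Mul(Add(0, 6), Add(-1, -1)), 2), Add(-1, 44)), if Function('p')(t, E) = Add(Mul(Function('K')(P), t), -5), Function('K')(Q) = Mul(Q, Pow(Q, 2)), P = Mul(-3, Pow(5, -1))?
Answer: Rational(-12943, 125) ≈ -103.54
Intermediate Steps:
P = Rational(-3, 5) (P = Mul(-3, Rational(1, 5)) = Rational(-3, 5) ≈ -0.60000)
Function('K')(Q) = Pow(Q, 3)
Function('p')(t, E) = Add(-5, Mul(Rational(-27, 125), t)) (Function('p')(t, E) = Add(Mul(Pow(Rational(-3, 5), 3), t), -5) = Add(Mul(Rational(-27, 125), t), -5) = Add(-5, Mul(Rational(-27, 125), t)))
Mul(Function('p')(Mul(Add(0, 6), Add(-1, -1)), 2), Add(-1, 44)) = Mul(Add(-5, Mul(Rational(-27, 125), Mul(Add(0, 6), Add(-1, -1)))), Add(-1, 44)) = Mul(Add(-5, Mul(Rational(-27, 125), Mul(6, -2))), 43) = Mul(Add(-5, Mul(Rational(-27, 125), -12)), 43) = Mul(Add(-5, Rational(324, 125)), 43) = Mul(Rational(-301, 125), 43) = Rational(-12943, 125)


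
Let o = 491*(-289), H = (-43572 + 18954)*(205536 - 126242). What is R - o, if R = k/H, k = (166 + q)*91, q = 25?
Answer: 276995318217727/1952059692 ≈ 1.4190e+5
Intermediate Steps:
k = 17381 (k = (166 + 25)*91 = 191*91 = 17381)
H = -1952059692 (H = -24618*79294 = -1952059692)
R = -17381/1952059692 (R = 17381/(-1952059692) = 17381*(-1/1952059692) = -17381/1952059692 ≈ -8.9039e-6)
o = -141899
R - o = -17381/1952059692 - 1*(-141899) = -17381/1952059692 + 141899 = 276995318217727/1952059692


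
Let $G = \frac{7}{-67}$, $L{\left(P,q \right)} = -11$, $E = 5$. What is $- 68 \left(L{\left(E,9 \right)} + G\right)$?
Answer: $\frac{50592}{67} \approx 755.1$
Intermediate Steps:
$G = - \frac{7}{67}$ ($G = 7 \left(- \frac{1}{67}\right) = - \frac{7}{67} \approx -0.10448$)
$- 68 \left(L{\left(E,9 \right)} + G\right) = - 68 \left(-11 - \frac{7}{67}\right) = \left(-68\right) \left(- \frac{744}{67}\right) = \frac{50592}{67}$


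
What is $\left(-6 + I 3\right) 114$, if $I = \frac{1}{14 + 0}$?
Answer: $- \frac{4617}{7} \approx -659.57$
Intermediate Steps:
$I = \frac{1}{14} \approx 0.071429$
$\left(-6 + I 3\right) 114 = \left(-6 + \frac{1}{14} \cdot 3\right) 114 = \left(-6 + \frac{3}{14}\right) 114 = \left(- \frac{81}{14}\right) 114 = - \frac{4617}{7}$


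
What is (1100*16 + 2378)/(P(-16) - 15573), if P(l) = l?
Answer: -2854/2227 ≈ -1.2815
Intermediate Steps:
(1100*16 + 2378)/(P(-16) - 15573) = (1100*16 + 2378)/(-16 - 15573) = (17600 + 2378)/(-15589) = 19978*(-1/15589) = -2854/2227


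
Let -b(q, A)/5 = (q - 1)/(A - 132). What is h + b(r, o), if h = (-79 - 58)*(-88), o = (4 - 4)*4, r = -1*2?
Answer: 530459/44 ≈ 12056.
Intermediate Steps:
r = -2
o = 0 (o = 0*4 = 0)
h = 12056 (h = -137*(-88) = 12056)
b(q, A) = -5*(-1 + q)/(-132 + A) (b(q, A) = -5*(q - 1)/(A - 132) = -5*(-1 + q)/(-132 + A))
h + b(r, o) = 12056 + 5*(1 - 1*(-2))/(-132 + 0) = 12056 + 5*(1 + 2)/(-132) = 12056 + 5*(-1/132)*3 = 12056 - 5/44 = 530459/44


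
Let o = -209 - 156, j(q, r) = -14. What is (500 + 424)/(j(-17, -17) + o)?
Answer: -924/379 ≈ -2.4380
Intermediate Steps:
o = -365
(500 + 424)/(j(-17, -17) + o) = (500 + 424)/(-14 - 365) = 924/(-379) = 924*(-1/379) = -924/379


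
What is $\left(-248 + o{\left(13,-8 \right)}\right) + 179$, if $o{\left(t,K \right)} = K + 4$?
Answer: $-73$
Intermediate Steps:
$o{\left(t,K \right)} = 4 + K$
$\left(-248 + o{\left(13,-8 \right)}\right) + 179 = \left(-248 + \left(4 - 8\right)\right) + 179 = \left(-248 - 4\right) + 179 = -252 + 179 = -73$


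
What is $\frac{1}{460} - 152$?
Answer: $- \frac{69919}{460} \approx -152.0$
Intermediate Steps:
$\frac{1}{460} - 152 = - \frac{69919}{460}$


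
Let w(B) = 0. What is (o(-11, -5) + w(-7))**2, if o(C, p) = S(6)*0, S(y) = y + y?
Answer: 0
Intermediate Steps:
S(y) = 2*y
o(C, p) = 0 (o(C, p) = (2*6)*0 = 12*0 = 0)
(o(-11, -5) + w(-7))**2 = (0 + 0)**2 = 0**2 = 0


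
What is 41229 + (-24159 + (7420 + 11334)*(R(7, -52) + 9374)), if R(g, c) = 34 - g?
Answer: 176323424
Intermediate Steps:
41229 + (-24159 + (7420 + 11334)*(R(7, -52) + 9374)) = 41229 + (-24159 + (7420 + 11334)*((34 - 1*7) + 9374)) = 41229 + (-24159 + 18754*((34 - 7) + 9374)) = 41229 + (-24159 + 18754*(27 + 9374)) = 41229 + (-24159 + 18754*9401) = 41229 + (-24159 + 176306354) = 41229 + 176282195 = 176323424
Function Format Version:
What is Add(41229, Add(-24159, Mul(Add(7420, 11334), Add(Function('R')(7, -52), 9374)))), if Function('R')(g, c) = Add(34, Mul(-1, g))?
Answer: 176323424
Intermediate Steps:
Add(41229, Add(-24159, Mul(Add(7420, 11334), Add(Function('R')(7, -52), 9374)))) = Add(41229, Add(-24159, Mul(Add(7420, 11334), Add(Add(34, Mul(-1, 7)), 9374)))) = Add(41229, Add(-24159, Mul(18754, Add(Add(34, -7), 9374)))) = Add(41229, Add(-24159, Mul(18754, Add(27, 9374)))) = Add(41229, Add(-24159, Mul(18754, 9401))) = Add(41229, Add(-24159, 176306354)) = Add(41229, 176282195) = 176323424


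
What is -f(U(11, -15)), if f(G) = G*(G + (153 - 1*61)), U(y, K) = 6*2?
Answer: -1248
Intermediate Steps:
U(y, K) = 12
f(G) = G*(92 + G) (f(G) = G*(G + (153 - 61)) = G*(G + 92) = G*(92 + G))
-f(U(11, -15)) = -12*(92 + 12) = -12*104 = -1*1248 = -1248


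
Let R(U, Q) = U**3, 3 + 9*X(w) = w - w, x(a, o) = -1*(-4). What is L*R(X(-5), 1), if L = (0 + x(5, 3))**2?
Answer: -16/27 ≈ -0.59259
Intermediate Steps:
x(a, o) = 4
X(w) = -1/3 (X(w) = -1/3 + (w - w)/9 = -1/3 + (1/9)*0 = -1/3 + 0 = -1/3)
L = 16 (L = (0 + 4)**2 = 4**2 = 16)
L*R(X(-5), 1) = 16*(-1/3)**3 = 16*(-1/27) = -16/27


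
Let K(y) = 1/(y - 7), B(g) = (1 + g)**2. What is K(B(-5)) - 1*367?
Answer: -3302/9 ≈ -366.89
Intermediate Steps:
K(y) = 1/(-7 + y)
K(B(-5)) - 1*367 = 1/(-7 + (1 - 5)**2) - 1*367 = 1/(-7 + (-4)**2) - 367 = 1/(-7 + 16) - 367 = 1/9 - 367 = -3302/9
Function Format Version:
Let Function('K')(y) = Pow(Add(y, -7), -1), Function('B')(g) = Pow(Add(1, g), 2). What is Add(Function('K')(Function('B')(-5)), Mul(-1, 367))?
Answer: Rational(-3302, 9) ≈ -366.89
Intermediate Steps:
Function('K')(y) = Pow(Add(-7, y), -1)
Add(Function('K')(Function('B')(-5)), Mul(-1, 367)) = Add(Pow(Add(-7, Pow(Add(1, -5), 2)), -1), Mul(-1, 367)) = Add(Pow(Add(-7, Pow(-4, 2)), -1), -367) = Add(Pow(Add(-7, 16), -1), -367) = Add(Pow(9, -1), -367) = Add(Rational(1, 9), -367) = Rational(-3302, 9)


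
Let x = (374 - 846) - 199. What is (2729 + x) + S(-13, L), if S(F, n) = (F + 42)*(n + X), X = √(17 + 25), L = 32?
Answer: 2986 + 29*√42 ≈ 3173.9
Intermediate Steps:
X = √42 ≈ 6.4807
x = -671 (x = -472 - 199 = -671)
S(F, n) = (42 + F)*(n + √42) (S(F, n) = (F + 42)*(n + √42) = (42 + F)*(n + √42))
(2729 + x) + S(-13, L) = (2729 - 671) + (42*32 + 42*√42 - 13*32 - 13*√42) = 2058 + (1344 + 42*√42 - 416 - 13*√42) = 2058 + (928 + 29*√42) = 2986 + 29*√42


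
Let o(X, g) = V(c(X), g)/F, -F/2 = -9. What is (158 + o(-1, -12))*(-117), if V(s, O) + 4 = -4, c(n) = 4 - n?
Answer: -18434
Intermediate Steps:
F = 18 (F = -2*(-9) = 18)
V(s, O) = -8 (V(s, O) = -4 - 4 = -8)
o(X, g) = -4/9 (o(X, g) = -8/18 = -8*1/18 = -4/9)
(158 + o(-1, -12))*(-117) = (158 - 4/9)*(-117) = (1418/9)*(-117) = -18434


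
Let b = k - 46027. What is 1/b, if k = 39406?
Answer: -1/6621 ≈ -0.00015103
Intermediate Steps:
b = -6621 (b = 39406 - 46027 = -6621)
1/b = 1/(-6621) = -1/6621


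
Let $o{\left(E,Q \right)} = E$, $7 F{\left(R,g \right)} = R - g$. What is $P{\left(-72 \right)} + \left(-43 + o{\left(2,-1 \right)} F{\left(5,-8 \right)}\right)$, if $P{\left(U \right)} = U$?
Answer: $- \frac{779}{7} \approx -111.29$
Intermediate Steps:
$F{\left(R,g \right)} = - \frac{g}{7} + \frac{R}{7}$ ($F{\left(R,g \right)} = \frac{R - g}{7} = - \frac{g}{7} + \frac{R}{7}$)
$P{\left(-72 \right)} + \left(-43 + o{\left(2,-1 \right)} F{\left(5,-8 \right)}\right) = -72 - \left(43 - 2 \left(\left(- \frac{1}{7}\right) \left(-8\right) + \frac{1}{7} \cdot 5\right)\right) = -72 - \left(43 - 2 \left(\frac{8}{7} + \frac{5}{7}\right)\right) = -72 + \left(-43 + 2 \cdot \frac{13}{7}\right) = -72 + \left(-43 + \frac{26}{7}\right) = -72 - \frac{275}{7} = - \frac{779}{7}$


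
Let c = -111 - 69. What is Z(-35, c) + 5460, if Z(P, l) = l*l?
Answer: 37860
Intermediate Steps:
c = -180
Z(P, l) = l**2
Z(-35, c) + 5460 = (-180)**2 + 5460 = 32400 + 5460 = 37860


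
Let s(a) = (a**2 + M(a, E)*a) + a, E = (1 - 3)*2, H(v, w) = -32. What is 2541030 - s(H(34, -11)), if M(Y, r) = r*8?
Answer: 2539014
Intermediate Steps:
E = -4 (E = -2*2 = -4)
M(Y, r) = 8*r
s(a) = a**2 - 31*a (s(a) = (a**2 + (8*(-4))*a) + a = (a**2 - 32*a) + a = a**2 - 31*a)
2541030 - s(H(34, -11)) = 2541030 - (-32)*(-31 - 32) = 2541030 - (-32)*(-63) = 2541030 - 1*2016 = 2541030 - 2016 = 2539014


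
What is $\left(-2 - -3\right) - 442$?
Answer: $-441$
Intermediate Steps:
$\left(-2 - -3\right) - 442 = \left(-2 + 3\right) - 442 = 1 - 442 = -441$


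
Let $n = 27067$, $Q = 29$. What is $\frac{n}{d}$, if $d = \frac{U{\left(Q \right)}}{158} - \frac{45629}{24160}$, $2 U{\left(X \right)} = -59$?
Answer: $- \frac{51661158880}{3961051} \approx -13042.0$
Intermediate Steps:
$U{\left(X \right)} = - \frac{59}{2}$ ($U{\left(X \right)} = \frac{1}{2} \left(-59\right) = - \frac{59}{2}$)
$d = - \frac{3961051}{1908640}$ ($d = - \frac{59}{2 \cdot 158} - \frac{45629}{24160} = \left(- \frac{59}{2}\right) \frac{1}{158} - \frac{45629}{24160} = - \frac{59}{316} - \frac{45629}{24160} = - \frac{3961051}{1908640} \approx -2.0753$)
$\frac{n}{d} = \frac{27067}{- \frac{3961051}{1908640}} = 27067 \left(- \frac{1908640}{3961051}\right) = - \frac{51661158880}{3961051}$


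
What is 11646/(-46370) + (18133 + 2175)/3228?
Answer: 113011084/18710295 ≈ 6.0400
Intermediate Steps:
11646/(-46370) + (18133 + 2175)/3228 = 11646*(-1/46370) + 20308*(1/3228) = -5823/23185 + 5077/807 = 113011084/18710295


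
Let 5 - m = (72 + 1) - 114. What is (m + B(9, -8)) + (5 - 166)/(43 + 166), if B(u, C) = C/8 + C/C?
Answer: 9453/209 ≈ 45.230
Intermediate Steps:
B(u, C) = 1 + C/8 (B(u, C) = C*(⅛) + 1 = C/8 + 1 = 1 + C/8)
m = 46 (m = 5 - ((72 + 1) - 114) = 5 - (73 - 114) = 5 - 1*(-41) = 5 + 41 = 46)
(m + B(9, -8)) + (5 - 166)/(43 + 166) = (46 + (1 + (⅛)*(-8))) + (5 - 166)/(43 + 166) = (46 + (1 - 1)) - 161/209 = (46 + 0) - 161*1/209 = 46 - 161/209 = 9453/209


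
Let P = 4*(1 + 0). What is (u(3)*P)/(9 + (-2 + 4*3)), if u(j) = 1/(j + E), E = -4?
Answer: -4/19 ≈ -0.21053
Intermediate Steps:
P = 4 (P = 4*1 = 4)
u(j) = 1/(-4 + j) (u(j) = 1/(j - 4) = 1/(-4 + j))
(u(3)*P)/(9 + (-2 + 4*3)) = (4/(-4 + 3))/(9 + (-2 + 4*3)) = (4/(-1))/(9 + (-2 + 12)) = (-1*4)/(9 + 10) = -4/19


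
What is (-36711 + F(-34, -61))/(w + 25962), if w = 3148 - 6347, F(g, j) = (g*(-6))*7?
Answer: -35283/22763 ≈ -1.5500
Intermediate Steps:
F(g, j) = -42*g (F(g, j) = -6*g*7 = -42*g)
w = -3199
(-36711 + F(-34, -61))/(w + 25962) = (-36711 - 42*(-34))/(-3199 + 25962) = (-36711 + 1428)/22763 = -35283*1/22763 = -35283/22763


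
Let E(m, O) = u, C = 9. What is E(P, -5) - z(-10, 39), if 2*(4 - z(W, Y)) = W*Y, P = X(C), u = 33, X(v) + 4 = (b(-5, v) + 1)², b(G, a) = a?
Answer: -166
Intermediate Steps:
X(v) = -4 + (1 + v)² (X(v) = -4 + (v + 1)² = -4 + (1 + v)²)
P = 96 (P = -4 + (1 + 9)² = -4 + 10² = -4 + 100 = 96)
E(m, O) = 33
z(W, Y) = 4 - W*Y/2
E(P, -5) - z(-10, 39) = 33 - (4 - ½*(-10)*39) = 33 - (4 + 195) = 33 - 1*199 = 33 - 199 = -166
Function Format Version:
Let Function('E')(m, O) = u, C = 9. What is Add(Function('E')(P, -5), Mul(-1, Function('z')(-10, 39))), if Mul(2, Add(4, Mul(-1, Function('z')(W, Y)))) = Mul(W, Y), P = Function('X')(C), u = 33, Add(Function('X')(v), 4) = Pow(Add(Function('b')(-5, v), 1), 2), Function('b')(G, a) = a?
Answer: -166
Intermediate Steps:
Function('X')(v) = Add(-4, Pow(Add(1, v), 2)) (Function('X')(v) = Add(-4, Pow(Add(v, 1), 2)) = Add(-4, Pow(Add(1, v), 2)))
P = 96 (P = Add(-4, Pow(Add(1, 9), 2)) = Add(-4, Pow(10, 2)) = Add(-4, 100) = 96)
Function('E')(m, O) = 33
Function('z')(W, Y) = Add(4, Mul(Rational(-1, 2), W, Y)) (Function('z')(W, Y) = Add(4, Mul(Rational(-1, 2), Mul(W, Y))) = Add(4, Mul(Rational(-1, 2), W, Y)))
Add(Function('E')(P, -5), Mul(-1, Function('z')(-10, 39))) = Add(33, Mul(-1, Add(4, Mul(Rational(-1, 2), -10, 39)))) = Add(33, Mul(-1, Add(4, 195))) = Add(33, Mul(-1, 199)) = Add(33, -199) = -166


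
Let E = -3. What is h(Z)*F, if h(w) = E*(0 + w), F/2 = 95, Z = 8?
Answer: -4560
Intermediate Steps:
F = 190 (F = 2*95 = 190)
h(w) = -3*w (h(w) = -3*(0 + w) = -3*w)
h(Z)*F = -3*8*190 = -24*190 = -4560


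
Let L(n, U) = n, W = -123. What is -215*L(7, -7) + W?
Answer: -1628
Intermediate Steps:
-215*L(7, -7) + W = -215*7 - 123 = -1505 - 123 = -1628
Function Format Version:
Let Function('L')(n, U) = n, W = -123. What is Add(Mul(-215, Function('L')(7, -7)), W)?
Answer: -1628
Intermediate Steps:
Add(Mul(-215, Function('L')(7, -7)), W) = Add(Mul(-215, 7), -123) = Add(-1505, -123) = -1628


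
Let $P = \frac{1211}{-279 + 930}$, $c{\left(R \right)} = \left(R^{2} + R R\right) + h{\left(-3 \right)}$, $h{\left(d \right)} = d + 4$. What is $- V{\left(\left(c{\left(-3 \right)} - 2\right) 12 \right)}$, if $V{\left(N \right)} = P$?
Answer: $- \frac{173}{93} \approx -1.8602$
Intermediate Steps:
$h{\left(d \right)} = 4 + d$
$c{\left(R \right)} = 1 + 2 R^{2}$ ($c{\left(R \right)} = \left(R^{2} + R R\right) + \left(4 - 3\right) = \left(R^{2} + R^{2}\right) + 1 = 2 R^{2} + 1 = 1 + 2 R^{2}$)
$P = \frac{173}{93}$ ($P = \frac{1211}{651} = 1211 \cdot \frac{1}{651} = \frac{173}{93} \approx 1.8602$)
$V{\left(N \right)} = \frac{173}{93}$
$- V{\left(\left(c{\left(-3 \right)} - 2\right) 12 \right)} = \left(-1\right) \frac{173}{93} = - \frac{173}{93}$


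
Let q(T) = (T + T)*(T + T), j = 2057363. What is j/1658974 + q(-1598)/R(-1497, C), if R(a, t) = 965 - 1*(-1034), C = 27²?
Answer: 16949563237821/3316289026 ≈ 5111.0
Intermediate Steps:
q(T) = 4*T² (q(T) = (2*T)*(2*T) = 4*T²)
C = 729
R(a, t) = 1999 (R(a, t) = 965 + 1034 = 1999)
j/1658974 + q(-1598)/R(-1497, C) = 2057363/1658974 + (4*(-1598)²)/1999 = 2057363*(1/1658974) + (4*2553604)*(1/1999) = 2057363/1658974 + 10214416*(1/1999) = 2057363/1658974 + 10214416/1999 = 16949563237821/3316289026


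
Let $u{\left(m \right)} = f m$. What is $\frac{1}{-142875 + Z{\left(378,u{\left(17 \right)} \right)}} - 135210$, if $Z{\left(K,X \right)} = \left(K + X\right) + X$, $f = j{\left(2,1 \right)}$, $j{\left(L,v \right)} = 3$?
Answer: $- \frac{19253227951}{142395} \approx -1.3521 \cdot 10^{5}$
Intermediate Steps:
$f = 3$
$u{\left(m \right)} = 3 m$
$Z{\left(K,X \right)} = K + 2 X$
$\frac{1}{-142875 + Z{\left(378,u{\left(17 \right)} \right)}} - 135210 = \frac{1}{-142875 + \left(378 + 2 \cdot 3 \cdot 17\right)} - 135210 = \frac{1}{-142875 + \left(378 + 2 \cdot 51\right)} - 135210 = \frac{1}{-142875 + \left(378 + 102\right)} - 135210 = \frac{1}{-142875 + 480} - 135210 = \frac{1}{-142395} - 135210 = - \frac{1}{142395} - 135210 = - \frac{19253227951}{142395}$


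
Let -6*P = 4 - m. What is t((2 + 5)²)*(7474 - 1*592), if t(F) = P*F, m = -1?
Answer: -281015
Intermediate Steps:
P = -⅚ (P = -(4 - 1*(-1))/6 = -(4 + 1)/6 = -⅙*5 = -⅚ ≈ -0.83333)
t(F) = -5*F/6
t((2 + 5)²)*(7474 - 1*592) = (-5*(2 + 5)²/6)*(7474 - 1*592) = (-⅚*7²)*(7474 - 592) = -⅚*49*6882 = -245/6*6882 = -281015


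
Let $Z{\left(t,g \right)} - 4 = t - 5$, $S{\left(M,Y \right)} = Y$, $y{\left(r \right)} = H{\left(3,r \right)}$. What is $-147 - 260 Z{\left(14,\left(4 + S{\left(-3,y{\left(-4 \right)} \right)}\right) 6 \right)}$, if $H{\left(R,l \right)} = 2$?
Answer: $-3527$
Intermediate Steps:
$y{\left(r \right)} = 2$
$Z{\left(t,g \right)} = -1 + t$ ($Z{\left(t,g \right)} = 4 + \left(t - 5\right) = 4 + \left(-5 + t\right) = -1 + t$)
$-147 - 260 Z{\left(14,\left(4 + S{\left(-3,y{\left(-4 \right)} \right)}\right) 6 \right)} = -147 - 260 \left(-1 + 14\right) = -147 - 3380 = -3527$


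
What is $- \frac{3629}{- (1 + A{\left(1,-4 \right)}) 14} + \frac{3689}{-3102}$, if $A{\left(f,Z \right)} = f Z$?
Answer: $- \frac{951008}{10857} \approx -87.594$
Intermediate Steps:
$A{\left(f,Z \right)} = Z f$
$- \frac{3629}{- (1 + A{\left(1,-4 \right)}) 14} + \frac{3689}{-3102} = - \frac{3629}{- (1 - 4) 14} + \frac{3689}{-3102} = - \frac{3629}{- (1 - 4) 14} + 3689 \left(- \frac{1}{3102}\right) = - \frac{3629}{\left(-1\right) \left(-3\right) 14} - \frac{3689}{3102} = - \frac{3629}{3 \cdot 14} - \frac{3689}{3102} = - \frac{3629}{42} - \frac{3689}{3102} = - \frac{951008}{10857}$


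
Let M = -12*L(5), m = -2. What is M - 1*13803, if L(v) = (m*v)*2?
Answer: -13563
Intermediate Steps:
L(v) = -4*v (L(v) = -2*v*2 = -4*v)
M = 240 (M = -(-48)*5 = -12*(-20) = 240)
M - 1*13803 = 240 - 1*13803 = 240 - 13803 = -13563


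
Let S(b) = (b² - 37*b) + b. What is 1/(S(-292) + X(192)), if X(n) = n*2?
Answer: 1/96160 ≈ 1.0399e-5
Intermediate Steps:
X(n) = 2*n
S(b) = b² - 36*b
1/(S(-292) + X(192)) = 1/(-292*(-36 - 292) + 2*192) = 1/(-292*(-328) + 384) = 1/(95776 + 384) = 1/96160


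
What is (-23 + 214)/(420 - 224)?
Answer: 191/196 ≈ 0.97449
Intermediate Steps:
(-23 + 214)/(420 - 224) = 191/196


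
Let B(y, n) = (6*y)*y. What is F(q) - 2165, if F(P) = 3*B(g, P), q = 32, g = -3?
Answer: -2003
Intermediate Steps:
B(y, n) = 6*y**2
F(P) = 162 (F(P) = 3*(6*(-3)**2) = 3*(6*9) = 3*54 = 162)
F(q) - 2165 = 162 - 2165 = -2003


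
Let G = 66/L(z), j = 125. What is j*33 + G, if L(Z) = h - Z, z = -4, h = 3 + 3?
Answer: 20658/5 ≈ 4131.6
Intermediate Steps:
h = 6
L(Z) = 6 - Z
G = 33/5 (G = 66/(6 - 1*(-4)) = 66/(6 + 4) = 66/10 = 66*(1/10) = 33/5 ≈ 6.6000)
j*33 + G = 125*33 + 33/5 = 4125 + 33/5 = 20658/5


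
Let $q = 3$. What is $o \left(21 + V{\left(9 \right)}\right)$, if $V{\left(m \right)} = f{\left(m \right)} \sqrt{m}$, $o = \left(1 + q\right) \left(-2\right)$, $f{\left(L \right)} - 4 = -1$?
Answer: $-240$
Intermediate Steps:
$f{\left(L \right)} = 3$ ($f{\left(L \right)} = 4 - 1 = 3$)
$o = -8$ ($o = \left(1 + 3\right) \left(-2\right) = 4 \left(-2\right) = -8$)
$V{\left(m \right)} = 3 \sqrt{m}$
$o \left(21 + V{\left(9 \right)}\right) = - 8 \left(21 + 3 \sqrt{9}\right) = - 8 \left(21 + 3 \cdot 3\right) = - 8 \left(21 + 9\right) = \left(-8\right) 30 = -240$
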